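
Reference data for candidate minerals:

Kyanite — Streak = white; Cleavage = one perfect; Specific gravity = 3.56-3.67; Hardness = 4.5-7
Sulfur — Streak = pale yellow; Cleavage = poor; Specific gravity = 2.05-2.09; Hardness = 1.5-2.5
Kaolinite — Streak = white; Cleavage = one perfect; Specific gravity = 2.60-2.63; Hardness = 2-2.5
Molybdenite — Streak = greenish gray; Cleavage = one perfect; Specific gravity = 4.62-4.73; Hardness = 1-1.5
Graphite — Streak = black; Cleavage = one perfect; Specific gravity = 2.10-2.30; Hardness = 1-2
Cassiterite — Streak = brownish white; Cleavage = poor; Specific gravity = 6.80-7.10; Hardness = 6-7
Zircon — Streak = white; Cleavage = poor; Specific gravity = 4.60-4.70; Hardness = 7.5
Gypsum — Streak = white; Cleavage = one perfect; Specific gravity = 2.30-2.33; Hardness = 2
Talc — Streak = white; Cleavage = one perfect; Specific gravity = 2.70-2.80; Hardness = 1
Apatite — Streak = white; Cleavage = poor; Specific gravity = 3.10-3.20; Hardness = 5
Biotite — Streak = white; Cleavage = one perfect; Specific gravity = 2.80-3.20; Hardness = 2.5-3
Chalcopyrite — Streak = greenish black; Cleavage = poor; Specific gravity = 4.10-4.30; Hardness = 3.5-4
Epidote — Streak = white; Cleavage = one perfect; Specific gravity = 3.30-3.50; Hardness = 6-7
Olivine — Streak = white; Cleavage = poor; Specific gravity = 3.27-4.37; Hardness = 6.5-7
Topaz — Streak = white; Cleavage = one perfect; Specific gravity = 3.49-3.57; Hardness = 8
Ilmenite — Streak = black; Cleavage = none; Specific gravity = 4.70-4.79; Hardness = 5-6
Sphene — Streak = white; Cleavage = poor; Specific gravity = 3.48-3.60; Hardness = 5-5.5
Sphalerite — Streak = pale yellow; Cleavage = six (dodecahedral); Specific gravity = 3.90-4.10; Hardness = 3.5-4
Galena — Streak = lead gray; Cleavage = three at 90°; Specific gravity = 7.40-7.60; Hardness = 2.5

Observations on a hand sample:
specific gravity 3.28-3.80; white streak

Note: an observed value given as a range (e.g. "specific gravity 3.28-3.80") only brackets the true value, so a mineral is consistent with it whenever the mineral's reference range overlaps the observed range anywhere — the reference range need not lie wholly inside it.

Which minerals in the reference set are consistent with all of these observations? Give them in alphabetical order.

Epidote, Kyanite, Olivine, Sphene, Topaz

Specific gravity 3.28-3.80: Kyanite, Epidote, Olivine, Topaz, Sphene remain.
White streak: no further eliminations.
Consistent with every observation: Epidote, Kyanite, Olivine, Sphene, Topaz.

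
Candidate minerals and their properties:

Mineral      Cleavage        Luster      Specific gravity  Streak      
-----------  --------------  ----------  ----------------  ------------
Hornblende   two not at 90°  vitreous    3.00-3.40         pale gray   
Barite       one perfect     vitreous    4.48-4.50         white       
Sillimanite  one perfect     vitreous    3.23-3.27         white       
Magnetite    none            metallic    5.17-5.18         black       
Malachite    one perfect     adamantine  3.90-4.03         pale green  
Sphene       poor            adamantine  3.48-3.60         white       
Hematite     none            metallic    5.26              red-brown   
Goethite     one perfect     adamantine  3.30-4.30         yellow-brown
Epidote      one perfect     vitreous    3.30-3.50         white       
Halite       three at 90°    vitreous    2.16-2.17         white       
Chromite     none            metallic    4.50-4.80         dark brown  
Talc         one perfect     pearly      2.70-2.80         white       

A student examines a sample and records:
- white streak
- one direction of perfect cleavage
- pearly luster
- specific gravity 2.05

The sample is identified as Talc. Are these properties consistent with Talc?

Inconsistent

White streak — matches Talc (white streak).
One direction of perfect cleavage — matches Talc (cleavage one perfect).
Pearly luster — matches Talc (pearly luster).
Specific gravity 2.05 — Talc has SG 2.70-2.80; a mismatch.
Specific gravity alone is enough to reject Talc.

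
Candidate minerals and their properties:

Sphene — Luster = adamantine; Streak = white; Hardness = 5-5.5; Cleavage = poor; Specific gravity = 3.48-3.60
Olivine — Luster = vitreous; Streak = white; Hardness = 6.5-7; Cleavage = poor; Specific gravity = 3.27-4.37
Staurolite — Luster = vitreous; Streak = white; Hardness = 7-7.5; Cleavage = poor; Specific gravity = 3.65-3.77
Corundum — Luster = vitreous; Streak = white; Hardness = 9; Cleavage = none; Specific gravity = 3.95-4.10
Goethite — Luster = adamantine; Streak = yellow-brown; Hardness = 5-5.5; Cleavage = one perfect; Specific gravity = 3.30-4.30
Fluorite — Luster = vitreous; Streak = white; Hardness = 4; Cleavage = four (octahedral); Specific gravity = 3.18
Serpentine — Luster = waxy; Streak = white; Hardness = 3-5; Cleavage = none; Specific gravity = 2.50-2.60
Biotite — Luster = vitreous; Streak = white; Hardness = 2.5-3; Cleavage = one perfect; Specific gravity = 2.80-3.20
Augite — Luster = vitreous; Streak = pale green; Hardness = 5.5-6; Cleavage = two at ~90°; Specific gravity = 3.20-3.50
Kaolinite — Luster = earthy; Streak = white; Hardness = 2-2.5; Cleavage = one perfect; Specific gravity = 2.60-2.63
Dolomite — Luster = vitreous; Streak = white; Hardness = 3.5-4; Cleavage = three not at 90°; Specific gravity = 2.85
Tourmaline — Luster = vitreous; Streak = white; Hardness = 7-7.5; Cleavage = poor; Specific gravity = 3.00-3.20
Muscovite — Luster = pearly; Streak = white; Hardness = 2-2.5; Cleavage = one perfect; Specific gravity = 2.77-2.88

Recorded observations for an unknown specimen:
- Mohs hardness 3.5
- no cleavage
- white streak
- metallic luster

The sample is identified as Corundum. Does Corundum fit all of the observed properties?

Mohs hardness 3.5 — Corundum has hardness 9; which does not match.
No cleavage — fits Corundum (cleavage none).
White streak — fits Corundum (white streak).
Metallic luster — Corundum has vitreous luster; which does not match.
2 of the observed properties are inconsistent with Corundum.

Inconsistent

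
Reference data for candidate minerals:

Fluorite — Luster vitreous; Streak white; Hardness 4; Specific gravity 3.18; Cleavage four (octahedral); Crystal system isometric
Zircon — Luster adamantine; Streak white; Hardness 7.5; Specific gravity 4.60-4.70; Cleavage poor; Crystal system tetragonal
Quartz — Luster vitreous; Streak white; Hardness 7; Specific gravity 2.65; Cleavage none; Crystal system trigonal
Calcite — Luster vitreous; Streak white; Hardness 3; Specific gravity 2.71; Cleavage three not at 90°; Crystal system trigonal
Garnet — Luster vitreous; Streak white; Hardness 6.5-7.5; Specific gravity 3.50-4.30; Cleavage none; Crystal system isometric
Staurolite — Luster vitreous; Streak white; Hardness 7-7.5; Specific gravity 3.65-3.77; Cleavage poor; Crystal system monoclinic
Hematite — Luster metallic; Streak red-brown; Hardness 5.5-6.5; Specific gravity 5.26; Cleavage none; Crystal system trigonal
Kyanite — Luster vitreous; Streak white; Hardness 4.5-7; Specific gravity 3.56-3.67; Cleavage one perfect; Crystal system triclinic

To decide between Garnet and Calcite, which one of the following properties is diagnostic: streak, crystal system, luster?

Streak: both white — identical.
Crystal system: Garnet isometric, Calcite trigonal — these differ.
Luster: both vitreous — identical.
Only crystal system differs between Garnet and Calcite among the listed tests.

crystal system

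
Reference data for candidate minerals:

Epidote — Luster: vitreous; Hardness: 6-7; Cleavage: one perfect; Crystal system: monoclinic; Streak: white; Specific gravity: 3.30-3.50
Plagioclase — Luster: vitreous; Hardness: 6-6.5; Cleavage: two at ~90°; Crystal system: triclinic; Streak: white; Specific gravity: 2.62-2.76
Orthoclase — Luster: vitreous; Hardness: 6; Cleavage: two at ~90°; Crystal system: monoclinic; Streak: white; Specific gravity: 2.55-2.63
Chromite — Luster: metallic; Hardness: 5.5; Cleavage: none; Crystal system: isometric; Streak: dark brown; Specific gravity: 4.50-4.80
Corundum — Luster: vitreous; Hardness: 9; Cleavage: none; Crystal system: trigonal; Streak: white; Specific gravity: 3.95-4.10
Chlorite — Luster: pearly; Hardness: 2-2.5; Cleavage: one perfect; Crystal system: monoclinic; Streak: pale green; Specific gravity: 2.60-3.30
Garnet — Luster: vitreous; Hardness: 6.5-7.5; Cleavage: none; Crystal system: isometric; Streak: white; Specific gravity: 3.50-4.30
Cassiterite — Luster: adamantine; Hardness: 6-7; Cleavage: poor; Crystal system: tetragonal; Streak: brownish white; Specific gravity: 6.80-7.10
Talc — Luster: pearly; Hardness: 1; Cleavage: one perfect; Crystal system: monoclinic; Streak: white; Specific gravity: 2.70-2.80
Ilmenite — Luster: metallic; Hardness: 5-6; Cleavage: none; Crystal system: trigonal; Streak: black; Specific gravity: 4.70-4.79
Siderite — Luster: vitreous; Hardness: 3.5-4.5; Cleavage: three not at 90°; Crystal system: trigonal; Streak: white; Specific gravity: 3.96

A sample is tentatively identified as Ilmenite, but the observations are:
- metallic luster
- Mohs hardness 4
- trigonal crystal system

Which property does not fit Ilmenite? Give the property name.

hardness

Metallic luster: Ilmenite has metallic luster — matches.
Mohs hardness 4: Ilmenite has hardness 5-6 — does not match.
Trigonal crystal system: Ilmenite has trigonal system — matches.
Only the hardness is inconsistent.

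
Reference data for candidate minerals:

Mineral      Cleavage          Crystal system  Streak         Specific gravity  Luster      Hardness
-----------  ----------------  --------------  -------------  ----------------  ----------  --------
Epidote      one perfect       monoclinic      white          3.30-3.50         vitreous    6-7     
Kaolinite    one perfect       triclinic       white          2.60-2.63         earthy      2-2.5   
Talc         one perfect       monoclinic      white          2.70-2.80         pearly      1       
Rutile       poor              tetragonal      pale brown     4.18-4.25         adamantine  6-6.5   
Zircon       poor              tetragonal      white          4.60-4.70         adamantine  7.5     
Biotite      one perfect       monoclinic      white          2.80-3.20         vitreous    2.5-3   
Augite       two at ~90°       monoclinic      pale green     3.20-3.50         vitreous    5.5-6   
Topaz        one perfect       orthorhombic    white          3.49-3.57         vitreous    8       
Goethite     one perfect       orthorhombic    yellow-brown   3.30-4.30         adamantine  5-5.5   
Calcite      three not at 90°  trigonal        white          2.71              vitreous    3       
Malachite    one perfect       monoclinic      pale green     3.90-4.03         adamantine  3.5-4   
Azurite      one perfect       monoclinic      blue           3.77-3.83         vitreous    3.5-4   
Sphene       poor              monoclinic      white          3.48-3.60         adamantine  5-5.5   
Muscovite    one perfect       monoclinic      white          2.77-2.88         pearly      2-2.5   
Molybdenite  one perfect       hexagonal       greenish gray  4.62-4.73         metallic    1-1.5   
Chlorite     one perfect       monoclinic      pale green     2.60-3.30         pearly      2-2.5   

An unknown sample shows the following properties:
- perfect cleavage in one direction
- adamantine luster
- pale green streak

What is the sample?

Malachite

Perfect cleavage in one direction is inconsistent with Rutile, Zircon, Augite, Calcite, Sphene.
Adamantine luster: Goethite, Malachite remain.
Pale green streak is inconsistent with Goethite.
The only mineral consistent with every observation is Malachite.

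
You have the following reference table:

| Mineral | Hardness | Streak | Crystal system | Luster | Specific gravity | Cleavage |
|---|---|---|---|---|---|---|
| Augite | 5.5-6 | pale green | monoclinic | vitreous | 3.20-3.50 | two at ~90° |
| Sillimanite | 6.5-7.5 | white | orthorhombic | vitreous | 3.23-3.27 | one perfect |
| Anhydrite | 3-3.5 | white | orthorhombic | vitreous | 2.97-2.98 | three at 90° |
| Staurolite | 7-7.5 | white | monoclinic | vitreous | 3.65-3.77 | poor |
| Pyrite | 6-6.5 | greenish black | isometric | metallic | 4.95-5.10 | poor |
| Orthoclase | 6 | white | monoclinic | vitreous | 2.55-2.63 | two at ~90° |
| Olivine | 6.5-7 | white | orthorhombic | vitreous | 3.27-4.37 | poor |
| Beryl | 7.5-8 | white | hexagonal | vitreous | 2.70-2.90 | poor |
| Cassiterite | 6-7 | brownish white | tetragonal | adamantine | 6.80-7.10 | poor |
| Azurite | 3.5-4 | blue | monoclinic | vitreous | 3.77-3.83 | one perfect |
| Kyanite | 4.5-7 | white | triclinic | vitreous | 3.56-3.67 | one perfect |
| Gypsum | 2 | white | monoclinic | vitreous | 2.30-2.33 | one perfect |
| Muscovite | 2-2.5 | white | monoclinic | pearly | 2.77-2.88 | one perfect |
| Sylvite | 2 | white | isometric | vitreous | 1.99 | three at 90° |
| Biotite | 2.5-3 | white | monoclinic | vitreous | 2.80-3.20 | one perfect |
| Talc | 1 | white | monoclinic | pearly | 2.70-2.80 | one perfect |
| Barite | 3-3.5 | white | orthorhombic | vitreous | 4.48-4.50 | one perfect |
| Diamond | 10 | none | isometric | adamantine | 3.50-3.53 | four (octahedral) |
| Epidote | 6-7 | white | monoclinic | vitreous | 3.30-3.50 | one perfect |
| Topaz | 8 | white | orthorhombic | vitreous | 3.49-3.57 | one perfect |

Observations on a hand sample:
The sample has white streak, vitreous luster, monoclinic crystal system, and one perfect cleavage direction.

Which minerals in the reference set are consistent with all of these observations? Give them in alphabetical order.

Biotite, Epidote, Gypsum

White streak rules out Augite, Pyrite, Cassiterite, Azurite, Diamond.
Vitreous luster is inconsistent with Muscovite, Talc.
Monoclinic crystal system: only Staurolite, Orthoclase, Gypsum, Biotite, Epidote remain.
One perfect cleavage direction is inconsistent with Staurolite, Orthoclase.
Consistent with every observation: Biotite, Epidote, Gypsum.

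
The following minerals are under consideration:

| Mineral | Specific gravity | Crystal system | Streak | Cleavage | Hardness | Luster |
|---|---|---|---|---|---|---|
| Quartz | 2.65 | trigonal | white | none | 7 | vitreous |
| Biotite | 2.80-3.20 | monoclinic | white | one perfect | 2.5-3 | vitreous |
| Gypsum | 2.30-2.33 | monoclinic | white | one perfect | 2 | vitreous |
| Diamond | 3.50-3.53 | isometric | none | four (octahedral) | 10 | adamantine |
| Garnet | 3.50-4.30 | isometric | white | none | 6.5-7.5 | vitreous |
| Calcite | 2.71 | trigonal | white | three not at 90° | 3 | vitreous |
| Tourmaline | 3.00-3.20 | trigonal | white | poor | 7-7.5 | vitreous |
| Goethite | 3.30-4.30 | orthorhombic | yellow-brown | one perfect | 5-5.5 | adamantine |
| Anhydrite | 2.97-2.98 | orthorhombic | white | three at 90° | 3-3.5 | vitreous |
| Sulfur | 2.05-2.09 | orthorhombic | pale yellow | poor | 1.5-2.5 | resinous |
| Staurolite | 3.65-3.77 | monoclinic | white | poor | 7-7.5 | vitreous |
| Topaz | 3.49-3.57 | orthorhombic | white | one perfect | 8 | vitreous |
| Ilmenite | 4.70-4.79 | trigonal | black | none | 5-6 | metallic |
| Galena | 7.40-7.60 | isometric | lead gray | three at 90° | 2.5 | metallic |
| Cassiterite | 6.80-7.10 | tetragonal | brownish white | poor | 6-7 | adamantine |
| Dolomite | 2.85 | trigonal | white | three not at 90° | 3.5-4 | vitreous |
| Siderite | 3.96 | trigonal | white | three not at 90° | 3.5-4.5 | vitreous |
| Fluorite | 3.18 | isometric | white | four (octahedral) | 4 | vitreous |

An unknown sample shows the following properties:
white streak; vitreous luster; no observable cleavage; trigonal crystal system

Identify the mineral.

White streak rules out Diamond, Goethite, Sulfur, Ilmenite, Galena, Cassiterite.
Vitreous luster: consistent with all remaining minerals.
No observable cleavage: leaves Quartz, Garnet.
Trigonal crystal system is inconsistent with Garnet.
Quartz is the sole remaining match.

Quartz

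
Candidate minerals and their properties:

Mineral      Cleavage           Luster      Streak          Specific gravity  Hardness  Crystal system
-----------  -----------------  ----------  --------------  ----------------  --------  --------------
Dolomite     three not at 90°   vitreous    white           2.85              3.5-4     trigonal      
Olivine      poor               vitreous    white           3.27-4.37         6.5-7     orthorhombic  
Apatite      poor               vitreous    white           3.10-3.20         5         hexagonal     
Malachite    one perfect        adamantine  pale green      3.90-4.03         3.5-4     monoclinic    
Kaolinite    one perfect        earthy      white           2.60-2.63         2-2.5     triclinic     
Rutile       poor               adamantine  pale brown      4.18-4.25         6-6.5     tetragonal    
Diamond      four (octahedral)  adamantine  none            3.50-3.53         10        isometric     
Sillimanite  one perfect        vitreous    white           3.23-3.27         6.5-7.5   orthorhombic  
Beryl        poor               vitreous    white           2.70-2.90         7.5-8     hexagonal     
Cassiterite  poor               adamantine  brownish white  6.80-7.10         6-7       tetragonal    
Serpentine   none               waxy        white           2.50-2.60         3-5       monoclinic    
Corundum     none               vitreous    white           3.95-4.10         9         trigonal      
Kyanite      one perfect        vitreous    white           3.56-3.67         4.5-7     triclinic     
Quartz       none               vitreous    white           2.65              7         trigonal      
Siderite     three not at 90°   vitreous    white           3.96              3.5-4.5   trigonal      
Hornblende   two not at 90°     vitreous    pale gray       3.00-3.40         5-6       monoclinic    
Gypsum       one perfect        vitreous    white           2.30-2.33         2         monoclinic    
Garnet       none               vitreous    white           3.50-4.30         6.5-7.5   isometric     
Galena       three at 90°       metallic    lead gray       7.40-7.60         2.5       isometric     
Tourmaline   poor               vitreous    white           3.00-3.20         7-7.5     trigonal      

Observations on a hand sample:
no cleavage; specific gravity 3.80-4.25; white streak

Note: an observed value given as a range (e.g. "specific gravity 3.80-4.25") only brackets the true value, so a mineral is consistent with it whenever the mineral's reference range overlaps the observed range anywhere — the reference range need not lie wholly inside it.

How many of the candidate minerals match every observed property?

No cleavage — narrows the field to Serpentine, Corundum, Quartz, Garnet.
Specific gravity 3.80-4.25 eliminates Serpentine, Quartz.
White streak — every remaining candidate is consistent.
Remaining candidates: Corundum, Garnet.
That is 2 minerals.

2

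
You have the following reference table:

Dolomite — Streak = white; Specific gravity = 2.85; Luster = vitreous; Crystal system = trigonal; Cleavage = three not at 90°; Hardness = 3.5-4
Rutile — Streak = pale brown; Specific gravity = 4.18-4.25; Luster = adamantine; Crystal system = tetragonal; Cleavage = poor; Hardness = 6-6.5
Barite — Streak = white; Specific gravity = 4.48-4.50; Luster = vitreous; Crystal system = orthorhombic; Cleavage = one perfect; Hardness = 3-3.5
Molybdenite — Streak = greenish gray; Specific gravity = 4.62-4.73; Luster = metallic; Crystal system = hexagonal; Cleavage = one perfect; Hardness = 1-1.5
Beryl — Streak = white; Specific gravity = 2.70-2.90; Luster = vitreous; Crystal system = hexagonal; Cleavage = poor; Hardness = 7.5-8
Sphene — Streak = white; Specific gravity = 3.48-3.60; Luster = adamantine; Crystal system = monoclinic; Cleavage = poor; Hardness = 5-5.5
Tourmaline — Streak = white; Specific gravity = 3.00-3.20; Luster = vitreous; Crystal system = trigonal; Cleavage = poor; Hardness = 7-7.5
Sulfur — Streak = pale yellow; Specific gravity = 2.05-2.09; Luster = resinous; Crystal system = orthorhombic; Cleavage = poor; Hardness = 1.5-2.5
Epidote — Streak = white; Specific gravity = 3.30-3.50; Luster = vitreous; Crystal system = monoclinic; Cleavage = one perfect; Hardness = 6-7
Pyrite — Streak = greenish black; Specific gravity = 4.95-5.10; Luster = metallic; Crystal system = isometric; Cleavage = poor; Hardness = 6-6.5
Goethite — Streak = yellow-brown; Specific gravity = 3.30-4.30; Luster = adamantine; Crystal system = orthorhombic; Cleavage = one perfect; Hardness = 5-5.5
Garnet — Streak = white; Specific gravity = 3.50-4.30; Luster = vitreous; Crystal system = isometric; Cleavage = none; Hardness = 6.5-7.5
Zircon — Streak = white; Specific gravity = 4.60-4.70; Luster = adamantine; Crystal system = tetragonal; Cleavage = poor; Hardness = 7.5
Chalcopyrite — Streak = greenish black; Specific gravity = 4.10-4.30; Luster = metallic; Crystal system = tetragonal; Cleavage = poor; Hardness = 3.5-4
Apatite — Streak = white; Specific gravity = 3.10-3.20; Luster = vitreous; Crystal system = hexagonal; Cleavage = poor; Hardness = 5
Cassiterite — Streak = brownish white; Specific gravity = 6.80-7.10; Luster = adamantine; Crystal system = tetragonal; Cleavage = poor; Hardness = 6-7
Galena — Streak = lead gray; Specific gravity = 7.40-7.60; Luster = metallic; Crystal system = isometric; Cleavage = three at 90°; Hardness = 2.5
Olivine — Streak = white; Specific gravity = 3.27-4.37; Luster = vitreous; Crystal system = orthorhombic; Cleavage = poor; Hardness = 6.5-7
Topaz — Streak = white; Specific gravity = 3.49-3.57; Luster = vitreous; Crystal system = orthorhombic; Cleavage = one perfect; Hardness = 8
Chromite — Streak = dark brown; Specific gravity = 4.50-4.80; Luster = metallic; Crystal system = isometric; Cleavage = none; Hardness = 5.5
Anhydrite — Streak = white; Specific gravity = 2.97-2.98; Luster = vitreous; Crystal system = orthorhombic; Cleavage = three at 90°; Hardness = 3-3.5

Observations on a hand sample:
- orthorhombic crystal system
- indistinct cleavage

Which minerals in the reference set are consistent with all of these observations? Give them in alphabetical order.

Orthorhombic crystal system — Barite, Sulfur, Goethite, Olivine, Topaz, Anhydrite remain.
Indistinct cleavage — Sulfur, Olivine remain.
Consistent with every observation: Olivine, Sulfur.

Olivine, Sulfur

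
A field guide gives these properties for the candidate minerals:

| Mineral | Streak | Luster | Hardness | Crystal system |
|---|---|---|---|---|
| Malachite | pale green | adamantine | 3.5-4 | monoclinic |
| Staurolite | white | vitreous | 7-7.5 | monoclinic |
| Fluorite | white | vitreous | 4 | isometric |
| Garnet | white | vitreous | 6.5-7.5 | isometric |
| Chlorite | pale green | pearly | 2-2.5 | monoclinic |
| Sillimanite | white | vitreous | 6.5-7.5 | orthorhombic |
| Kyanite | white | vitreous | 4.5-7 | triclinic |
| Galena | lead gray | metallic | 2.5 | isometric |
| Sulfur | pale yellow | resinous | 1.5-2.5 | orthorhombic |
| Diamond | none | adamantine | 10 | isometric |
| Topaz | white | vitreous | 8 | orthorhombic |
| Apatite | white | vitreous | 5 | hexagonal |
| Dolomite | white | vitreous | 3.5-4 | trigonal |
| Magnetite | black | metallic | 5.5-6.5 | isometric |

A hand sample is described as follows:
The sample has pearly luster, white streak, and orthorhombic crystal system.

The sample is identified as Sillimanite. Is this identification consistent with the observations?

Pearly luster — Sillimanite has vitreous luster; which does not match.
White streak — matches Sillimanite (white streak).
Orthorhombic crystal system — matches Sillimanite (orthorhombic system).
Luster alone is enough to reject Sillimanite.

Inconsistent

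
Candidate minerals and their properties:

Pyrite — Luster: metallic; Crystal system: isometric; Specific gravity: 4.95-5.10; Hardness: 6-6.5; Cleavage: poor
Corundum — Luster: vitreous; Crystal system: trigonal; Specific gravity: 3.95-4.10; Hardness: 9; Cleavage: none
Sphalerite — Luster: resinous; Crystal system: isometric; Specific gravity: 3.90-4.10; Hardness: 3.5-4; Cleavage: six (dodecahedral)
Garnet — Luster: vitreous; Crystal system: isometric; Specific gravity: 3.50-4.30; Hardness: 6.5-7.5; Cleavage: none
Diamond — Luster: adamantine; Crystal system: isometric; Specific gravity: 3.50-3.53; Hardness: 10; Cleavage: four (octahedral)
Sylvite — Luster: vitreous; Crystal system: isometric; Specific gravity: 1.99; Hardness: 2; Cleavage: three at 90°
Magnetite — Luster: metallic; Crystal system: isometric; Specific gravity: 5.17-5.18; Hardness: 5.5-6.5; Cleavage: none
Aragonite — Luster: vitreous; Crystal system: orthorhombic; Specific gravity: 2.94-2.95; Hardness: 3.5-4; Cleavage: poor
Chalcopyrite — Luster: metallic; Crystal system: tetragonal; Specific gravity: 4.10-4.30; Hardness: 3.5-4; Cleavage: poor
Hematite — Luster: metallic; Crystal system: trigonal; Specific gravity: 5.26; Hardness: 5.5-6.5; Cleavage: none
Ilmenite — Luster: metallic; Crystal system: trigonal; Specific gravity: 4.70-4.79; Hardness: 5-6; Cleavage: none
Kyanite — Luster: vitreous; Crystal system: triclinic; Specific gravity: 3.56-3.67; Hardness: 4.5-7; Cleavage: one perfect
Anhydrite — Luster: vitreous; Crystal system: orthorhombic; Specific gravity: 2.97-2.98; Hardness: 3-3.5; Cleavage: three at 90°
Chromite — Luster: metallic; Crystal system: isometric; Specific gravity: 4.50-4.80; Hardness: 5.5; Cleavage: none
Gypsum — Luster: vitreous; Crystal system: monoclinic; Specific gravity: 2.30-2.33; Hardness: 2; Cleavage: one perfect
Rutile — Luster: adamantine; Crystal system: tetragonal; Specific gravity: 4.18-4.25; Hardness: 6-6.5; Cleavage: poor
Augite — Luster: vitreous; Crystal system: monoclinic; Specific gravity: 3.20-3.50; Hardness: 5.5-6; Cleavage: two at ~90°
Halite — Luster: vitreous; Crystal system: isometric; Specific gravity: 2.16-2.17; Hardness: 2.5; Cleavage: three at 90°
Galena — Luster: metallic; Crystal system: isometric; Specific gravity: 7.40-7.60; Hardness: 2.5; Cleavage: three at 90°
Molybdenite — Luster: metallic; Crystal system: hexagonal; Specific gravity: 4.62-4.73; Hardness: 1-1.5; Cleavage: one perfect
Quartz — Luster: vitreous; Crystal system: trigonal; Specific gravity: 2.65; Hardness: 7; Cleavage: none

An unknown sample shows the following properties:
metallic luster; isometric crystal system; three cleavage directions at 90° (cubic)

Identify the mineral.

Galena

Metallic luster: narrows the field to Pyrite, Magnetite, Chalcopyrite, Hematite, Ilmenite, Chromite, Galena, Molybdenite.
Isometric crystal system rules out Chalcopyrite, Hematite, Ilmenite, Molybdenite.
Three cleavage directions at 90° (cubic): Galena remains.
Only Galena satisfies all observations.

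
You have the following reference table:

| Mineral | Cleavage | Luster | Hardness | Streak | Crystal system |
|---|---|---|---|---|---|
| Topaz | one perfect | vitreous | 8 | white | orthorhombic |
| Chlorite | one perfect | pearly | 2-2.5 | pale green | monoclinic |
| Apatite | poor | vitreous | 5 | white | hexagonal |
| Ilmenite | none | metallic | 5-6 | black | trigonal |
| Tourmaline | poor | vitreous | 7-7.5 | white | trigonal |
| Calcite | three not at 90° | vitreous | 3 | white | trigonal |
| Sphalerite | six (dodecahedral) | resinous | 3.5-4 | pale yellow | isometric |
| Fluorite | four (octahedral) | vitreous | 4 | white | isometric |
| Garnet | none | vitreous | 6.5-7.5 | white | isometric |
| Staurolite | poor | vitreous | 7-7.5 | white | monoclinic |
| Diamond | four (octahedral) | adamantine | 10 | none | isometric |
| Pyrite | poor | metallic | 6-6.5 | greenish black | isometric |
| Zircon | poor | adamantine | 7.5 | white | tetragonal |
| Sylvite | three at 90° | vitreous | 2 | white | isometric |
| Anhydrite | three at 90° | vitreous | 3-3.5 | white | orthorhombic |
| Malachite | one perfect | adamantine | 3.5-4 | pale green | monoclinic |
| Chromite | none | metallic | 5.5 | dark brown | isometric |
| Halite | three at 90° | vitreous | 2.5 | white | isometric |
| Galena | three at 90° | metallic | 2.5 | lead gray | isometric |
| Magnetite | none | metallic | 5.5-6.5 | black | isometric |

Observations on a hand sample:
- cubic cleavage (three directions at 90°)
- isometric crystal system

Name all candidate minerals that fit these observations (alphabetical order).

Cubic cleavage (three directions at 90°): narrows the field to Sylvite, Anhydrite, Halite, Galena.
Isometric crystal system eliminates Anhydrite.
Consistent with every observation: Galena, Halite, Sylvite.

Galena, Halite, Sylvite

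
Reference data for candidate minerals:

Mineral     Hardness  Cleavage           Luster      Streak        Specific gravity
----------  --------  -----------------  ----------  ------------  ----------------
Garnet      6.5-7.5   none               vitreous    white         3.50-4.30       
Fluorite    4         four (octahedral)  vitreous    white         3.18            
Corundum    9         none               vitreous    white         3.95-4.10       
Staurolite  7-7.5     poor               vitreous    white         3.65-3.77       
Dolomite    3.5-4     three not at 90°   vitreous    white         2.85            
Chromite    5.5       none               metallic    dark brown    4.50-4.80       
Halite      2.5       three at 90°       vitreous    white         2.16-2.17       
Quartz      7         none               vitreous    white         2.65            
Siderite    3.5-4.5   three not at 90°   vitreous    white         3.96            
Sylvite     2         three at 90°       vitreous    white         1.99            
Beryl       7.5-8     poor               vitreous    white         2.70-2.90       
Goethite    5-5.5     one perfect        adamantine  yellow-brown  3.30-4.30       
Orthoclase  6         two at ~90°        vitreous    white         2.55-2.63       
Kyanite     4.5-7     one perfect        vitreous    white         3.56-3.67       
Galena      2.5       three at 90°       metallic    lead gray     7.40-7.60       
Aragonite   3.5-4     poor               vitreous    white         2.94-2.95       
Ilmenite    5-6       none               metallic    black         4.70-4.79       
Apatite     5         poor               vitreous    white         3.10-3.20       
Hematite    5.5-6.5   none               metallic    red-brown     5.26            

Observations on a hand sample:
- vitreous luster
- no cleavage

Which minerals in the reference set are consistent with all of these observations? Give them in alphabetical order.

Vitreous luster rules out Chromite, Goethite, Galena, Ilmenite, Hematite.
No cleavage: Garnet, Corundum, Quartz remain.
The minerals that satisfy all observations are Corundum, Garnet, Quartz.

Corundum, Garnet, Quartz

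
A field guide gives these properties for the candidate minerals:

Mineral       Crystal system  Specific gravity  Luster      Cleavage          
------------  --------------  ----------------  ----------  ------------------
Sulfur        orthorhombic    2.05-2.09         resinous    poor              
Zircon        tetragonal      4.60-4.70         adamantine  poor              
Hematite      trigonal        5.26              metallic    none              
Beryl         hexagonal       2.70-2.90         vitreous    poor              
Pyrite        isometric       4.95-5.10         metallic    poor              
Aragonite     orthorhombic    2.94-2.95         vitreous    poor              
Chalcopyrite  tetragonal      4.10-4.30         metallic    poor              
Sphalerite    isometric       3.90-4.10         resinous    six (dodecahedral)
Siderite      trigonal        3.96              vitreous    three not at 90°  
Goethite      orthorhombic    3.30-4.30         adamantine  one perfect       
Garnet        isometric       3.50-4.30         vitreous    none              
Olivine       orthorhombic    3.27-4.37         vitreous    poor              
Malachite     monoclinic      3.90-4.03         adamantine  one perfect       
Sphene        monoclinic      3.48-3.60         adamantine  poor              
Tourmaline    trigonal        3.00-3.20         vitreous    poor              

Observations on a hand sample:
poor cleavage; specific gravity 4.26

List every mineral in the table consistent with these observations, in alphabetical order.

Poor cleavage eliminates Hematite, Sphalerite, Siderite, Goethite, Garnet, Malachite.
Specific gravity 4.26 — only Chalcopyrite, Olivine remain.
Consistent with every observation: Chalcopyrite, Olivine.

Chalcopyrite, Olivine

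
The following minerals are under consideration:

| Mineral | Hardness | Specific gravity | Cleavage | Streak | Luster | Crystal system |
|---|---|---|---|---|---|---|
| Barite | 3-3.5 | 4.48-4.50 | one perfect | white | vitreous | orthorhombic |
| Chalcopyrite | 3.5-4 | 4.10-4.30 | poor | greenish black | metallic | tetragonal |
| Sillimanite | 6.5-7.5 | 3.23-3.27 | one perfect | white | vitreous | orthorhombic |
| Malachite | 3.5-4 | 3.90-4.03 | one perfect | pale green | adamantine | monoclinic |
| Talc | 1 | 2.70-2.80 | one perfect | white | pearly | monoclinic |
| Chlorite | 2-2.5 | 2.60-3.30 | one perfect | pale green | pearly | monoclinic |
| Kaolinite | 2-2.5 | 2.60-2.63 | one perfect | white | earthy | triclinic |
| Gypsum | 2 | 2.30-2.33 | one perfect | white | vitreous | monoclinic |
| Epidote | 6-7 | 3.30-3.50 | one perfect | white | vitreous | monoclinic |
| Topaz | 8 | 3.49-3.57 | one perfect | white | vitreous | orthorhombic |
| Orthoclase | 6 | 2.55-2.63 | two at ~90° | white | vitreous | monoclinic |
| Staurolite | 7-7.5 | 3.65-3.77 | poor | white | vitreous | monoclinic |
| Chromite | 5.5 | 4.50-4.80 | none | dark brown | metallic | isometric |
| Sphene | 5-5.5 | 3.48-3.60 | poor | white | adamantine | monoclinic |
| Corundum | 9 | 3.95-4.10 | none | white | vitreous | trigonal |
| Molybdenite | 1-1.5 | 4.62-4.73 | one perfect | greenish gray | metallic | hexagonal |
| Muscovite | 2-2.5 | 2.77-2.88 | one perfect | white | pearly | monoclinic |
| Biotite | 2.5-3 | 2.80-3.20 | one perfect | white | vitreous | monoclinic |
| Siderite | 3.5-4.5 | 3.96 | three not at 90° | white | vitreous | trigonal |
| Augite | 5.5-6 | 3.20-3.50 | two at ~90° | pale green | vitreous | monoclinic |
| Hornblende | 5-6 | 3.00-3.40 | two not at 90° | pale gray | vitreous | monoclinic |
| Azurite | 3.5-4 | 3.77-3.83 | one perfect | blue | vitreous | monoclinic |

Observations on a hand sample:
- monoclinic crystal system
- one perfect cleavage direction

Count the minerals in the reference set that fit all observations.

8

Monoclinic crystal system: Malachite, Talc, Chlorite, Gypsum, Epidote, Orthoclase, Staurolite, Sphene, Muscovite, Biotite, Augite, Hornblende, Azurite remain.
One perfect cleavage direction excludes Orthoclase, Staurolite, Sphene, Augite, Hornblende.
The minerals that satisfy all observations are Azurite, Biotite, Chlorite, Epidote, Gypsum, Malachite, Muscovite, Talc.
That is 8 minerals.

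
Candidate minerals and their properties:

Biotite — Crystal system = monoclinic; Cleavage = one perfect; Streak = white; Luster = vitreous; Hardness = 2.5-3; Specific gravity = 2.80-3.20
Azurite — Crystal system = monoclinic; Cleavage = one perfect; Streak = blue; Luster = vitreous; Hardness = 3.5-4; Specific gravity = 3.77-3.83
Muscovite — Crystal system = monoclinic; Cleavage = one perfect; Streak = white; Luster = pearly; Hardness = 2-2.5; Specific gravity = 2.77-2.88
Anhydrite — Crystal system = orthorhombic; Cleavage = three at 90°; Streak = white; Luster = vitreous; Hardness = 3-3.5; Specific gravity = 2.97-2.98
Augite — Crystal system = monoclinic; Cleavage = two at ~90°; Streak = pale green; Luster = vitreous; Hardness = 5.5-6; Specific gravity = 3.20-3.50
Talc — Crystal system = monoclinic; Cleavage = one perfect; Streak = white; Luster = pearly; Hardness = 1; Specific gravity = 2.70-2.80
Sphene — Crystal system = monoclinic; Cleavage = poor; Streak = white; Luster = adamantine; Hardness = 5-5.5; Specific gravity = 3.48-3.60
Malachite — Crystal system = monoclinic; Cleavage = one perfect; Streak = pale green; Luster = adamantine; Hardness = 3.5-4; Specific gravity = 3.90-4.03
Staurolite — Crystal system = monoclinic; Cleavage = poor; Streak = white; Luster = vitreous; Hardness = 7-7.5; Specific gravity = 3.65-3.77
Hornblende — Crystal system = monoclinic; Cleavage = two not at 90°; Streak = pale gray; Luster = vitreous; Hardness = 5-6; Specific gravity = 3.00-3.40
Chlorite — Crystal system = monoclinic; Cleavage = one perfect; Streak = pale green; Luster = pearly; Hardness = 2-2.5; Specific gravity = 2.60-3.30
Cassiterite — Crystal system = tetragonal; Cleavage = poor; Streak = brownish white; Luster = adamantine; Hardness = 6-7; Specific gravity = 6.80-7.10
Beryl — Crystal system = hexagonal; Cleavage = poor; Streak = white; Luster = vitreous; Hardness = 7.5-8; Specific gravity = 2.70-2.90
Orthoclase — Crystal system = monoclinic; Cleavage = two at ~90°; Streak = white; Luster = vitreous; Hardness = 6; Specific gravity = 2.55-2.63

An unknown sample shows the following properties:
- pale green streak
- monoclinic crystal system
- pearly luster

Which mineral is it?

Chlorite

Pale green streak — Augite, Malachite, Chlorite remain.
Monoclinic crystal system — every remaining candidate is consistent.
Pearly luster — only Chlorite remains.
Chlorite is the sole remaining match.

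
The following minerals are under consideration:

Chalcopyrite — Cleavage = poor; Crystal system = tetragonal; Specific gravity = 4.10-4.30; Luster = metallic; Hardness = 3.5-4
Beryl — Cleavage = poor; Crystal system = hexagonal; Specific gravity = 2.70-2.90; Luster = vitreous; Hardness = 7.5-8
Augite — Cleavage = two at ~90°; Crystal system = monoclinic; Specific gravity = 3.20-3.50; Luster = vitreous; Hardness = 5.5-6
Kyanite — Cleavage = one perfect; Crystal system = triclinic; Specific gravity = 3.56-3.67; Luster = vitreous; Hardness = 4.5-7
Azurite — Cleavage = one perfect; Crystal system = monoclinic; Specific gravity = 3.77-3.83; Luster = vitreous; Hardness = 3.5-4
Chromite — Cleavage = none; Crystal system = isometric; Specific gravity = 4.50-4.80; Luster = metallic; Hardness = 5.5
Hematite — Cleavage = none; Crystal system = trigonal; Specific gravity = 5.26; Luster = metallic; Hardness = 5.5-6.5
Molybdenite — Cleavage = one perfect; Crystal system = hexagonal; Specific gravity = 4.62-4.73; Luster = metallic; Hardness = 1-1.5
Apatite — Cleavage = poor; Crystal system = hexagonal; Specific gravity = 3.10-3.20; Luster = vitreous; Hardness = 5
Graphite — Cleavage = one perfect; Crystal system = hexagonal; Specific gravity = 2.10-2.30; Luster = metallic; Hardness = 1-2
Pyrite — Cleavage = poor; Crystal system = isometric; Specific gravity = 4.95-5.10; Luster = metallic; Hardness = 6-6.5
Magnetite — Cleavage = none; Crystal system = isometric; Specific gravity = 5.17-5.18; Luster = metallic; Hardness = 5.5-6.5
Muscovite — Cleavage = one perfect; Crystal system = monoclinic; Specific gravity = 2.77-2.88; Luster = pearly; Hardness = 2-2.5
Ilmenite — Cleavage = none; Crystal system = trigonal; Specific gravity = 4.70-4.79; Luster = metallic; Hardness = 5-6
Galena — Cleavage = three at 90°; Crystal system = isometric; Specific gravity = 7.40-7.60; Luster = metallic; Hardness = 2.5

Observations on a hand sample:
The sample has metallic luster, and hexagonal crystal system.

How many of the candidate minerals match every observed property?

Metallic luster is inconsistent with Beryl, Augite, Kyanite, Azurite, Apatite, Muscovite.
Hexagonal crystal system: Molybdenite, Graphite remain.
Remaining candidates: Graphite, Molybdenite.
That is 2 minerals.

2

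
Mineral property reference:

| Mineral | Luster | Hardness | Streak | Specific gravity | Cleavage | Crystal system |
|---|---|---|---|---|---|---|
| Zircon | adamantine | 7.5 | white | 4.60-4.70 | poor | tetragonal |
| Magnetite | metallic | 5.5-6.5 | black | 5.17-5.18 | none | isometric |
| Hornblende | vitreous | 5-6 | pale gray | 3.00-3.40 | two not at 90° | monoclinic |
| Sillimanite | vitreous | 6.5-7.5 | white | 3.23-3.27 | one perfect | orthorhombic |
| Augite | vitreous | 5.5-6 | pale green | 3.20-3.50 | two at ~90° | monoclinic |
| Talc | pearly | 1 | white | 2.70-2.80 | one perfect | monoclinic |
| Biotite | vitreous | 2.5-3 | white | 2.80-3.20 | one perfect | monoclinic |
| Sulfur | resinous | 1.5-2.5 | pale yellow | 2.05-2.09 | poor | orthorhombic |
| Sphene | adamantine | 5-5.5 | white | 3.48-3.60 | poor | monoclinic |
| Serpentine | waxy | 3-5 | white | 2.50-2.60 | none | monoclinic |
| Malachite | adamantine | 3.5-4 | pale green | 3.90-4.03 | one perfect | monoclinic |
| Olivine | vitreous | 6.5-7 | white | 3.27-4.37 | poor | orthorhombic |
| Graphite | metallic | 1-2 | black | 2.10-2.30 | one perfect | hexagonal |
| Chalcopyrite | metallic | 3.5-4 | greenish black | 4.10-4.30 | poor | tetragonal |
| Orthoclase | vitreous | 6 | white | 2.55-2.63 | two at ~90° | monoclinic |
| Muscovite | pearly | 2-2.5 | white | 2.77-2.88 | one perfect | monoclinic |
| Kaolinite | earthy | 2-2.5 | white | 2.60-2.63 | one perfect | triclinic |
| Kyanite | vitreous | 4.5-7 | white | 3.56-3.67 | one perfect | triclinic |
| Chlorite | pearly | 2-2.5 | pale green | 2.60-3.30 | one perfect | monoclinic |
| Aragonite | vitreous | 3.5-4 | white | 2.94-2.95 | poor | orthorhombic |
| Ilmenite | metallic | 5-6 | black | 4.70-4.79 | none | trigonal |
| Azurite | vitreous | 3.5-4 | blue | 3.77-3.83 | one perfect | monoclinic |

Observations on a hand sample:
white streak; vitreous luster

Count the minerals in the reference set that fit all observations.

White streak: only Zircon, Sillimanite, Talc, Biotite, Sphene, Serpentine, Olivine, Orthoclase, Muscovite, Kaolinite, Kyanite, Aragonite remain.
Vitreous luster excludes Zircon, Talc, Sphene, Serpentine, Muscovite, Kaolinite.
The minerals that satisfy all observations are Aragonite, Biotite, Kyanite, Olivine, Orthoclase, Sillimanite.
That is 6 minerals.

6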